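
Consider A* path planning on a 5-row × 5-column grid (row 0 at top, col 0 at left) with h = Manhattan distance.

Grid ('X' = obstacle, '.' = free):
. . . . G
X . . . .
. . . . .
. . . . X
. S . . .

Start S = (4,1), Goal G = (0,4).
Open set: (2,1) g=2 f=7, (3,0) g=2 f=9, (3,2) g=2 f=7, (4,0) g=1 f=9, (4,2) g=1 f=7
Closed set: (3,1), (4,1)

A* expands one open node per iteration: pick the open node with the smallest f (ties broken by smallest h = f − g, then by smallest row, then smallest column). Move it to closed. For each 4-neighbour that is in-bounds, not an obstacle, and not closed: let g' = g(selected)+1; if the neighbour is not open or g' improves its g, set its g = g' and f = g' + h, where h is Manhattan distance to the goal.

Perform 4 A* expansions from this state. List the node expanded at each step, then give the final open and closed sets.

step 1: expand (2,1) (f=7, h=5) → closed; open now [(1,1) g=3 f=7, (2,0) g=3 f=9, (2,2) g=3 f=7, (3,0) g=2 f=9, (3,2) g=2 f=7, (4,0) g=1 f=9, (4,2) g=1 f=7]
step 2: expand (1,1) (f=7, h=4) → closed; open now [(0,1) g=4 f=7, (1,2) g=4 f=7, (2,0) g=3 f=9, (2,2) g=3 f=7, (3,0) g=2 f=9, (3,2) g=2 f=7, (4,0) g=1 f=9, (4,2) g=1 f=7]
step 3: expand (0,1) (f=7, h=3) → closed; open now [(0,0) g=5 f=9, (0,2) g=5 f=7, (1,2) g=4 f=7, (2,0) g=3 f=9, (2,2) g=3 f=7, (3,0) g=2 f=9, (3,2) g=2 f=7, (4,0) g=1 f=9, (4,2) g=1 f=7]
step 4: expand (0,2) (f=7, h=2) → closed; open now [(0,0) g=5 f=9, (0,3) g=6 f=7, (1,2) g=4 f=7, (2,0) g=3 f=9, (2,2) g=3 f=7, (3,0) g=2 f=9, (3,2) g=2 f=7, (4,0) g=1 f=9, (4,2) g=1 f=7]

order=[(2,1) → (1,1) → (0,1) → (0,2)]; open=[(0,0) g=5 f=9, (0,3) g=6 f=7, (1,2) g=4 f=7, (2,0) g=3 f=9, (2,2) g=3 f=7, (3,0) g=2 f=9, (3,2) g=2 f=7, (4,0) g=1 f=9, (4,2) g=1 f=7]; closed=[(0,1), (0,2), (1,1), (2,1), (3,1), (4,1)]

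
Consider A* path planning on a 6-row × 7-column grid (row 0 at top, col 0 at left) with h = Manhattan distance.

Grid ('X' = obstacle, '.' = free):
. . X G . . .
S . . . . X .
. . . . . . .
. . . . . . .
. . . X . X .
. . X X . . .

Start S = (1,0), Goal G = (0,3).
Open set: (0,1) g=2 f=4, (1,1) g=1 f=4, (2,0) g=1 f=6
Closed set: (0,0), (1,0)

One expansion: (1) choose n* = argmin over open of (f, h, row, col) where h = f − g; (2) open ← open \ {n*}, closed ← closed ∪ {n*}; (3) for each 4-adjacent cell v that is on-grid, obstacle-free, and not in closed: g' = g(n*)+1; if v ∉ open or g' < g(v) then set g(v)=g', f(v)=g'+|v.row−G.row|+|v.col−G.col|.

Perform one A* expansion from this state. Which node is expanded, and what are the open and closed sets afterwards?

step 1: expand (0,1) (f=4, h=2) → closed; open now [(1,1) g=1 f=4, (2,0) g=1 f=6]

expanded=(0,1); open=[(1,1) g=1 f=4, (2,0) g=1 f=6]; closed=[(0,0), (0,1), (1,0)]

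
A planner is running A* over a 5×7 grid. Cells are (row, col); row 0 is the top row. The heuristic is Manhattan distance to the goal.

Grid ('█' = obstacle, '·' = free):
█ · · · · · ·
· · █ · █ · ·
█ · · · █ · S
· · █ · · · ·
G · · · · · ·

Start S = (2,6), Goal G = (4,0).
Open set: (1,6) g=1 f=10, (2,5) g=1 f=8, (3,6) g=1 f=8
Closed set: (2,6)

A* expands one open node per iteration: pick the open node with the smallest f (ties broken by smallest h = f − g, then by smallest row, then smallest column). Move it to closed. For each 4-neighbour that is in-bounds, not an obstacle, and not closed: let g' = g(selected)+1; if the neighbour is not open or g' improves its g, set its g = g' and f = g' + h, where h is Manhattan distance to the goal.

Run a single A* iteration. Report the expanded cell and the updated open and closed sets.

step 1: expand (2,5) (f=8, h=7) → closed; open now [(1,5) g=2 f=10, (1,6) g=1 f=10, (3,5) g=2 f=8, (3,6) g=1 f=8]

expanded=(2,5); open=[(1,5) g=2 f=10, (1,6) g=1 f=10, (3,5) g=2 f=8, (3,6) g=1 f=8]; closed=[(2,5), (2,6)]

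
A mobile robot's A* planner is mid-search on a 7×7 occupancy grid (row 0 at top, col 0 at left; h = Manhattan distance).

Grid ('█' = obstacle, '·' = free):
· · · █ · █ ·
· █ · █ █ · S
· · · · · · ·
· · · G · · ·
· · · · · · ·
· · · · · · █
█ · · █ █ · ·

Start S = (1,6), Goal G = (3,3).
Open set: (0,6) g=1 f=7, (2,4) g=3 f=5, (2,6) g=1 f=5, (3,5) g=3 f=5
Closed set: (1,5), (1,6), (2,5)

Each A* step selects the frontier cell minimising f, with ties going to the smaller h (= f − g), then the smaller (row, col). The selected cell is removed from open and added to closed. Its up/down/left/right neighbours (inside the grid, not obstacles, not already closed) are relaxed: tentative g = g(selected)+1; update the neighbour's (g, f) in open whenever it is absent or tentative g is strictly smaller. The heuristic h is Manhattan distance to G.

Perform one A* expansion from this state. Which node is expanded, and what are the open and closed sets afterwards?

expanded=(2,4); open=[(0,6) g=1 f=7, (2,3) g=4 f=5, (2,6) g=1 f=5, (3,4) g=4 f=5, (3,5) g=3 f=5]; closed=[(1,5), (1,6), (2,4), (2,5)]

step 1: expand (2,4) (f=5, h=2) → closed; open now [(0,6) g=1 f=7, (2,3) g=4 f=5, (2,6) g=1 f=5, (3,4) g=4 f=5, (3,5) g=3 f=5]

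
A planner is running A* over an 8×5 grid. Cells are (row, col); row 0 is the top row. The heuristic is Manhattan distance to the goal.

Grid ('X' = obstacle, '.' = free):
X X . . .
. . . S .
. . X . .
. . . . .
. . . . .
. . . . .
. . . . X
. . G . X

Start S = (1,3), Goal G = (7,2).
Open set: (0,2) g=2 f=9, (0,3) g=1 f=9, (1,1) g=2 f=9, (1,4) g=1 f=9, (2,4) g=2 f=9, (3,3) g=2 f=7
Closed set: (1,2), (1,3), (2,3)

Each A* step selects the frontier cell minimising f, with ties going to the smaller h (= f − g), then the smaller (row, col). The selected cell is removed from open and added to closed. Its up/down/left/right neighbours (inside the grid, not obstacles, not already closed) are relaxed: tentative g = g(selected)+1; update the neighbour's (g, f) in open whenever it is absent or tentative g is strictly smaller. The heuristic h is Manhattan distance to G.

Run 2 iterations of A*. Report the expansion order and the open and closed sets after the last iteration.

step 1: expand (3,3) (f=7, h=5) → closed; open now [(0,2) g=2 f=9, (0,3) g=1 f=9, (1,1) g=2 f=9, (1,4) g=1 f=9, (2,4) g=2 f=9, (3,2) g=3 f=7, (3,4) g=3 f=9, (4,3) g=3 f=7]
step 2: expand (3,2) (f=7, h=4) → closed; open now [(0,2) g=2 f=9, (0,3) g=1 f=9, (1,1) g=2 f=9, (1,4) g=1 f=9, (2,4) g=2 f=9, (3,1) g=4 f=9, (3,4) g=3 f=9, (4,2) g=4 f=7, (4,3) g=3 f=7]

order=[(3,3) → (3,2)]; open=[(0,2) g=2 f=9, (0,3) g=1 f=9, (1,1) g=2 f=9, (1,4) g=1 f=9, (2,4) g=2 f=9, (3,1) g=4 f=9, (3,4) g=3 f=9, (4,2) g=4 f=7, (4,3) g=3 f=7]; closed=[(1,2), (1,3), (2,3), (3,2), (3,3)]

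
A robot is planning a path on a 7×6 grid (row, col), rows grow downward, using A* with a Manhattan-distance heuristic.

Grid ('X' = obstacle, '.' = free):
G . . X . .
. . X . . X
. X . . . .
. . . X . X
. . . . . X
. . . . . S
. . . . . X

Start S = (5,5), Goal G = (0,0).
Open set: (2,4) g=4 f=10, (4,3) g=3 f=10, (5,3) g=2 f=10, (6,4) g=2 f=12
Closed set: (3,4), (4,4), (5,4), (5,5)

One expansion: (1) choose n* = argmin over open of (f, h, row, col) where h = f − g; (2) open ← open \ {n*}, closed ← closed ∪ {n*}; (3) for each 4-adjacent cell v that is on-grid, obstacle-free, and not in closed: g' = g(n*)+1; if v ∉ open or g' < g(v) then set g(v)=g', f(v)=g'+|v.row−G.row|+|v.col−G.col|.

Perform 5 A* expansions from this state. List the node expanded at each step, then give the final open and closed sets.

step 1: expand (2,4) (f=10, h=6) → closed; open now [(1,4) g=5 f=10, (2,3) g=5 f=10, (2,5) g=5 f=12, (4,3) g=3 f=10, (5,3) g=2 f=10, (6,4) g=2 f=12]
step 2: expand (1,4) (f=10, h=5) → closed; open now [(0,4) g=6 f=10, (1,3) g=6 f=10, (2,3) g=5 f=10, (2,5) g=5 f=12, (4,3) g=3 f=10, (5,3) g=2 f=10, (6,4) g=2 f=12]
step 3: expand (0,4) (f=10, h=4) → closed; open now [(0,5) g=7 f=12, (1,3) g=6 f=10, (2,3) g=5 f=10, (2,5) g=5 f=12, (4,3) g=3 f=10, (5,3) g=2 f=10, (6,4) g=2 f=12]
step 4: expand (1,3) (f=10, h=4) → closed; open now [(0,5) g=7 f=12, (2,3) g=5 f=10, (2,5) g=5 f=12, (4,3) g=3 f=10, (5,3) g=2 f=10, (6,4) g=2 f=12]
step 5: expand (2,3) (f=10, h=5) → closed; open now [(0,5) g=7 f=12, (2,2) g=6 f=10, (2,5) g=5 f=12, (4,3) g=3 f=10, (5,3) g=2 f=10, (6,4) g=2 f=12]

order=[(2,4) → (1,4) → (0,4) → (1,3) → (2,3)]; open=[(0,5) g=7 f=12, (2,2) g=6 f=10, (2,5) g=5 f=12, (4,3) g=3 f=10, (5,3) g=2 f=10, (6,4) g=2 f=12]; closed=[(0,4), (1,3), (1,4), (2,3), (2,4), (3,4), (4,4), (5,4), (5,5)]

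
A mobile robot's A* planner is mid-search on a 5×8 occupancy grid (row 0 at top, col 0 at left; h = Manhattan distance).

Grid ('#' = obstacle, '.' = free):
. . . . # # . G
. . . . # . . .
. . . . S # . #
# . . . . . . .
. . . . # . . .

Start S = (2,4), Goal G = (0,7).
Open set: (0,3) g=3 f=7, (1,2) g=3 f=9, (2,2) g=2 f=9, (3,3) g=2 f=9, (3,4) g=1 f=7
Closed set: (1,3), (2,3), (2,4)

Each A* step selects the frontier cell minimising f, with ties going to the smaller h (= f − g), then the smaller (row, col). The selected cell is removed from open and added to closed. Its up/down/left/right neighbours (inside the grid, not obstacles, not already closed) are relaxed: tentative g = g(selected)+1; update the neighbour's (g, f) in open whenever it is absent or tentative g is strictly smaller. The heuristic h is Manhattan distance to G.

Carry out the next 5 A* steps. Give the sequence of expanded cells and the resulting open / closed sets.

order=[(0,3) → (3,4) → (3,5) → (3,6) → (2,6)]; open=[(0,2) g=4 f=9, (1,2) g=3 f=9, (1,6) g=5 f=7, (2,2) g=2 f=9, (3,3) g=2 f=9, (3,7) g=4 f=7, (4,5) g=3 f=9, (4,6) g=4 f=9]; closed=[(0,3), (1,3), (2,3), (2,4), (2,6), (3,4), (3,5), (3,6)]

step 1: expand (0,3) (f=7, h=4) → closed; open now [(0,2) g=4 f=9, (1,2) g=3 f=9, (2,2) g=2 f=9, (3,3) g=2 f=9, (3,4) g=1 f=7]
step 2: expand (3,4) (f=7, h=6) → closed; open now [(0,2) g=4 f=9, (1,2) g=3 f=9, (2,2) g=2 f=9, (3,3) g=2 f=9, (3,5) g=2 f=7]
step 3: expand (3,5) (f=7, h=5) → closed; open now [(0,2) g=4 f=9, (1,2) g=3 f=9, (2,2) g=2 f=9, (3,3) g=2 f=9, (3,6) g=3 f=7, (4,5) g=3 f=9]
step 4: expand (3,6) (f=7, h=4) → closed; open now [(0,2) g=4 f=9, (1,2) g=3 f=9, (2,2) g=2 f=9, (2,6) g=4 f=7, (3,3) g=2 f=9, (3,7) g=4 f=7, (4,5) g=3 f=9, (4,6) g=4 f=9]
step 5: expand (2,6) (f=7, h=3) → closed; open now [(0,2) g=4 f=9, (1,2) g=3 f=9, (1,6) g=5 f=7, (2,2) g=2 f=9, (3,3) g=2 f=9, (3,7) g=4 f=7, (4,5) g=3 f=9, (4,6) g=4 f=9]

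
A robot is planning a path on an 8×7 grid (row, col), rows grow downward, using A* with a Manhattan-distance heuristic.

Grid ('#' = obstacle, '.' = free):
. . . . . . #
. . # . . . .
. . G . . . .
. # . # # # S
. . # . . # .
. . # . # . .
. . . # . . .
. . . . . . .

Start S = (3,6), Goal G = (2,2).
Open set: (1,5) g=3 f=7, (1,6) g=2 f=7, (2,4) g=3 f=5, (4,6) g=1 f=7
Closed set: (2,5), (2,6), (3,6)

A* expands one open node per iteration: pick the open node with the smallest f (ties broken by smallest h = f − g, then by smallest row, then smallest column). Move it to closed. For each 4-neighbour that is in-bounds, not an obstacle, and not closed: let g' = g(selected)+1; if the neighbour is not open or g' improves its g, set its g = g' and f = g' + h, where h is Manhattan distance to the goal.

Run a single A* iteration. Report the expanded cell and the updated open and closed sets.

step 1: expand (2,4) (f=5, h=2) → closed; open now [(1,4) g=4 f=7, (1,5) g=3 f=7, (1,6) g=2 f=7, (2,3) g=4 f=5, (4,6) g=1 f=7]

expanded=(2,4); open=[(1,4) g=4 f=7, (1,5) g=3 f=7, (1,6) g=2 f=7, (2,3) g=4 f=5, (4,6) g=1 f=7]; closed=[(2,4), (2,5), (2,6), (3,6)]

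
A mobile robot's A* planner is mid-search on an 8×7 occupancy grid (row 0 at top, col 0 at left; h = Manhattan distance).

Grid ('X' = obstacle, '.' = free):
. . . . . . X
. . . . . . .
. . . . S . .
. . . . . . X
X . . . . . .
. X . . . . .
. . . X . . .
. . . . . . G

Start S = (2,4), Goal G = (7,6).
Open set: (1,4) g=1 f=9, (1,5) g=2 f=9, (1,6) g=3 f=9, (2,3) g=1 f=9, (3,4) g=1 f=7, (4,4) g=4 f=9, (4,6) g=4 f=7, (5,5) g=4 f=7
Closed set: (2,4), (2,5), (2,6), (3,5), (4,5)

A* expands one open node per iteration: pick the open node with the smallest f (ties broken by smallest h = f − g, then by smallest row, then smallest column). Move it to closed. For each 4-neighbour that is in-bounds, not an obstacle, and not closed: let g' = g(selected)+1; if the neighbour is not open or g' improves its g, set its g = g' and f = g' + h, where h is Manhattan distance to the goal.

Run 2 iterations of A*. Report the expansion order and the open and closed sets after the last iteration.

order=[(4,6) → (5,6)]; open=[(1,4) g=1 f=9, (1,5) g=2 f=9, (1,6) g=3 f=9, (2,3) g=1 f=9, (3,4) g=1 f=7, (4,4) g=4 f=9, (5,5) g=4 f=7, (6,6) g=6 f=7]; closed=[(2,4), (2,5), (2,6), (3,5), (4,5), (4,6), (5,6)]

step 1: expand (4,6) (f=7, h=3) → closed; open now [(1,4) g=1 f=9, (1,5) g=2 f=9, (1,6) g=3 f=9, (2,3) g=1 f=9, (3,4) g=1 f=7, (4,4) g=4 f=9, (5,5) g=4 f=7, (5,6) g=5 f=7]
step 2: expand (5,6) (f=7, h=2) → closed; open now [(1,4) g=1 f=9, (1,5) g=2 f=9, (1,6) g=3 f=9, (2,3) g=1 f=9, (3,4) g=1 f=7, (4,4) g=4 f=9, (5,5) g=4 f=7, (6,6) g=6 f=7]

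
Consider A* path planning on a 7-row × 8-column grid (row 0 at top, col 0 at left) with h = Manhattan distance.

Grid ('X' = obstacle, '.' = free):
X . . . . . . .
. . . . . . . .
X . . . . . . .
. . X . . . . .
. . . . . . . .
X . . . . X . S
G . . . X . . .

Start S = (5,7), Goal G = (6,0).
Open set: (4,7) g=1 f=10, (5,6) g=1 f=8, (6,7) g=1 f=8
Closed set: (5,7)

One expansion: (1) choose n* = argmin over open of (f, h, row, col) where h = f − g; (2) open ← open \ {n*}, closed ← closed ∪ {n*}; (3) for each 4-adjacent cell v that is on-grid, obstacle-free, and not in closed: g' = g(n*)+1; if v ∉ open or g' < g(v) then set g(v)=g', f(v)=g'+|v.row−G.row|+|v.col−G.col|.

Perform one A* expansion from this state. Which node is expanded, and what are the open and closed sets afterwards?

step 1: expand (5,6) (f=8, h=7) → closed; open now [(4,6) g=2 f=10, (4,7) g=1 f=10, (6,6) g=2 f=8, (6,7) g=1 f=8]

expanded=(5,6); open=[(4,6) g=2 f=10, (4,7) g=1 f=10, (6,6) g=2 f=8, (6,7) g=1 f=8]; closed=[(5,6), (5,7)]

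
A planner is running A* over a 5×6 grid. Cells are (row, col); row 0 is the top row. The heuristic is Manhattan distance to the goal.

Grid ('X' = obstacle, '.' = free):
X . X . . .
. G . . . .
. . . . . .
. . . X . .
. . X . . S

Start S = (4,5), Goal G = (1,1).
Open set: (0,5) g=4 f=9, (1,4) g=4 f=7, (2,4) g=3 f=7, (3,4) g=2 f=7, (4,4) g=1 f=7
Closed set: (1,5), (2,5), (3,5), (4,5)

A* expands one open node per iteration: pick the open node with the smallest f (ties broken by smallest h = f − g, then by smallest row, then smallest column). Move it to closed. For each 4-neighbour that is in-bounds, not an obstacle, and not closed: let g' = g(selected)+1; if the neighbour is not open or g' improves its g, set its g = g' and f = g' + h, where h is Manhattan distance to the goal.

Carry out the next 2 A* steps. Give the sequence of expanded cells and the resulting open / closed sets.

step 1: expand (1,4) (f=7, h=3) → closed; open now [(0,4) g=5 f=9, (0,5) g=4 f=9, (1,3) g=5 f=7, (2,4) g=3 f=7, (3,4) g=2 f=7, (4,4) g=1 f=7]
step 2: expand (1,3) (f=7, h=2) → closed; open now [(0,3) g=6 f=9, (0,4) g=5 f=9, (0,5) g=4 f=9, (1,2) g=6 f=7, (2,3) g=6 f=9, (2,4) g=3 f=7, (3,4) g=2 f=7, (4,4) g=1 f=7]

order=[(1,4) → (1,3)]; open=[(0,3) g=6 f=9, (0,4) g=5 f=9, (0,5) g=4 f=9, (1,2) g=6 f=7, (2,3) g=6 f=9, (2,4) g=3 f=7, (3,4) g=2 f=7, (4,4) g=1 f=7]; closed=[(1,3), (1,4), (1,5), (2,5), (3,5), (4,5)]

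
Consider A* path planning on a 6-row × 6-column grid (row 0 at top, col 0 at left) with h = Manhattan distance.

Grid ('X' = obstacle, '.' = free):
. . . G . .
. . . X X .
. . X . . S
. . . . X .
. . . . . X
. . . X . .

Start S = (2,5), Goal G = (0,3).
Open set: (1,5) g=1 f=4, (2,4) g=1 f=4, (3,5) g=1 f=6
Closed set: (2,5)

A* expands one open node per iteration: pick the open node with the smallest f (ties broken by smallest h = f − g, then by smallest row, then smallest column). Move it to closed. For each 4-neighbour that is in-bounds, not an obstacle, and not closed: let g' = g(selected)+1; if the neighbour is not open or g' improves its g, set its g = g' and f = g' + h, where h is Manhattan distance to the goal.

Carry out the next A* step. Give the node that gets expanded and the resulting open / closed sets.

step 1: expand (1,5) (f=4, h=3) → closed; open now [(0,5) g=2 f=4, (2,4) g=1 f=4, (3,5) g=1 f=6]

expanded=(1,5); open=[(0,5) g=2 f=4, (2,4) g=1 f=4, (3,5) g=1 f=6]; closed=[(1,5), (2,5)]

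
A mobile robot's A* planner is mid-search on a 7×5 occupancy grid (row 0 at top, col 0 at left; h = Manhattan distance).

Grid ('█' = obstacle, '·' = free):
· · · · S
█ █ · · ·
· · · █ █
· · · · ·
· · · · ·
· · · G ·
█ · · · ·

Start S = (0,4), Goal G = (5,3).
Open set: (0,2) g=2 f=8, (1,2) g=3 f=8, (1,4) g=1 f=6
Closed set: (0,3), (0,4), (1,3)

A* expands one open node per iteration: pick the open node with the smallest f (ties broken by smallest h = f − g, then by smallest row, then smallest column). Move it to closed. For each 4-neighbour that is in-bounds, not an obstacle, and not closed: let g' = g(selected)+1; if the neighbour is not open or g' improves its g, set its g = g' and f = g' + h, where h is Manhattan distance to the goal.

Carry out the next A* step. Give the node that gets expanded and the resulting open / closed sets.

expanded=(1,4); open=[(0,2) g=2 f=8, (1,2) g=3 f=8]; closed=[(0,3), (0,4), (1,3), (1,4)]

step 1: expand (1,4) (f=6, h=5) → closed; open now [(0,2) g=2 f=8, (1,2) g=3 f=8]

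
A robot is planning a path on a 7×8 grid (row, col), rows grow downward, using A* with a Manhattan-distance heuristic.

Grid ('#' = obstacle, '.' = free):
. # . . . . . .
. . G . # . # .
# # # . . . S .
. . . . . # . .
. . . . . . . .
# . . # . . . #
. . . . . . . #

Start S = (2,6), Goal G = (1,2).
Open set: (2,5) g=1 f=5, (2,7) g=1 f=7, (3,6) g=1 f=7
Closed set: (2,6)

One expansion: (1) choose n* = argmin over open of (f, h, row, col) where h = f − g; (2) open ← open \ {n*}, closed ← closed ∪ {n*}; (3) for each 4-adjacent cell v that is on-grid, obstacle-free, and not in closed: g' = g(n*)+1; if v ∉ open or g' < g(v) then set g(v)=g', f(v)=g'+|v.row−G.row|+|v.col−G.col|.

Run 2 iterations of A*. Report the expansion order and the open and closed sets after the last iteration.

step 1: expand (2,5) (f=5, h=4) → closed; open now [(1,5) g=2 f=5, (2,4) g=2 f=5, (2,7) g=1 f=7, (3,6) g=1 f=7]
step 2: expand (1,5) (f=5, h=3) → closed; open now [(0,5) g=3 f=7, (2,4) g=2 f=5, (2,7) g=1 f=7, (3,6) g=1 f=7]

order=[(2,5) → (1,5)]; open=[(0,5) g=3 f=7, (2,4) g=2 f=5, (2,7) g=1 f=7, (3,6) g=1 f=7]; closed=[(1,5), (2,5), (2,6)]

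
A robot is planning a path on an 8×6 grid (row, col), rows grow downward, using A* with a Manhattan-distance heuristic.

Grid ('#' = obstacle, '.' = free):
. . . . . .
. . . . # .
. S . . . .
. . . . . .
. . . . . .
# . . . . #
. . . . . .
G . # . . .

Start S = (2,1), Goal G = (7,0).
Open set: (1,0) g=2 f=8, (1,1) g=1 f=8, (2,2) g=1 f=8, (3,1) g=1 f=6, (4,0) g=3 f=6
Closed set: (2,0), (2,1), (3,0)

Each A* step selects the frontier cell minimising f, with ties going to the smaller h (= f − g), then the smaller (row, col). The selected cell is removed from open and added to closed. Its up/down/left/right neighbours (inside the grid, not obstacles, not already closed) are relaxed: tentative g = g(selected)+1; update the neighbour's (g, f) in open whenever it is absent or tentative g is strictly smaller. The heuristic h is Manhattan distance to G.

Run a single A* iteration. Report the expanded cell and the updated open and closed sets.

step 1: expand (4,0) (f=6, h=3) → closed; open now [(1,0) g=2 f=8, (1,1) g=1 f=8, (2,2) g=1 f=8, (3,1) g=1 f=6, (4,1) g=4 f=8]

expanded=(4,0); open=[(1,0) g=2 f=8, (1,1) g=1 f=8, (2,2) g=1 f=8, (3,1) g=1 f=6, (4,1) g=4 f=8]; closed=[(2,0), (2,1), (3,0), (4,0)]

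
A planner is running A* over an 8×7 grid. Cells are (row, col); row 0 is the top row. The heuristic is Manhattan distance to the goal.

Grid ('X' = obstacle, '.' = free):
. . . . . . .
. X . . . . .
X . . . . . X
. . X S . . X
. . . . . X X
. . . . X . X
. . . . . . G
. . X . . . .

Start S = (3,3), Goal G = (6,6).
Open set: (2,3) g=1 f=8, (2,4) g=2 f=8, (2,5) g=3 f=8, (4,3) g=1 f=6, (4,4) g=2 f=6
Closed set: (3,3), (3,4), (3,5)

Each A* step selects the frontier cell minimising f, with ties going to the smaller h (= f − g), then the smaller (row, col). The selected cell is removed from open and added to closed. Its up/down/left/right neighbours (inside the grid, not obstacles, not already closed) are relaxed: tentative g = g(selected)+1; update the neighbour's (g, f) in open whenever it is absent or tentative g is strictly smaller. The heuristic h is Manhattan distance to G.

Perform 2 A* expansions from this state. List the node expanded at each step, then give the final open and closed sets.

order=[(4,4) → (4,3)]; open=[(2,3) g=1 f=8, (2,4) g=2 f=8, (2,5) g=3 f=8, (4,2) g=2 f=8, (5,3) g=2 f=6]; closed=[(3,3), (3,4), (3,5), (4,3), (4,4)]

step 1: expand (4,4) (f=6, h=4) → closed; open now [(2,3) g=1 f=8, (2,4) g=2 f=8, (2,5) g=3 f=8, (4,3) g=1 f=6]
step 2: expand (4,3) (f=6, h=5) → closed; open now [(2,3) g=1 f=8, (2,4) g=2 f=8, (2,5) g=3 f=8, (4,2) g=2 f=8, (5,3) g=2 f=6]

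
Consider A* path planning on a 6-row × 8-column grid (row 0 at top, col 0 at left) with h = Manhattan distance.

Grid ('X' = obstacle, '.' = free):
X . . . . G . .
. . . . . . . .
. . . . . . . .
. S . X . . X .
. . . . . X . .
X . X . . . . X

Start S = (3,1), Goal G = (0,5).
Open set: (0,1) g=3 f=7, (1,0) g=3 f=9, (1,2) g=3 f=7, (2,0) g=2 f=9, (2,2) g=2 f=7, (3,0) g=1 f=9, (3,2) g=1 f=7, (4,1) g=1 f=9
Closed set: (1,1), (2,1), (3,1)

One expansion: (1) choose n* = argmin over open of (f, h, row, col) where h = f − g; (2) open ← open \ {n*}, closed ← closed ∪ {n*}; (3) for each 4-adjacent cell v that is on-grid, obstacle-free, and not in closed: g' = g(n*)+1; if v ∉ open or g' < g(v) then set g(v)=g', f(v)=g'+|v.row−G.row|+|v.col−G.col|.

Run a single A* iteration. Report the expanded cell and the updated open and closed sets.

expanded=(0,1); open=[(0,2) g=4 f=7, (1,0) g=3 f=9, (1,2) g=3 f=7, (2,0) g=2 f=9, (2,2) g=2 f=7, (3,0) g=1 f=9, (3,2) g=1 f=7, (4,1) g=1 f=9]; closed=[(0,1), (1,1), (2,1), (3,1)]

step 1: expand (0,1) (f=7, h=4) → closed; open now [(0,2) g=4 f=7, (1,0) g=3 f=9, (1,2) g=3 f=7, (2,0) g=2 f=9, (2,2) g=2 f=7, (3,0) g=1 f=9, (3,2) g=1 f=7, (4,1) g=1 f=9]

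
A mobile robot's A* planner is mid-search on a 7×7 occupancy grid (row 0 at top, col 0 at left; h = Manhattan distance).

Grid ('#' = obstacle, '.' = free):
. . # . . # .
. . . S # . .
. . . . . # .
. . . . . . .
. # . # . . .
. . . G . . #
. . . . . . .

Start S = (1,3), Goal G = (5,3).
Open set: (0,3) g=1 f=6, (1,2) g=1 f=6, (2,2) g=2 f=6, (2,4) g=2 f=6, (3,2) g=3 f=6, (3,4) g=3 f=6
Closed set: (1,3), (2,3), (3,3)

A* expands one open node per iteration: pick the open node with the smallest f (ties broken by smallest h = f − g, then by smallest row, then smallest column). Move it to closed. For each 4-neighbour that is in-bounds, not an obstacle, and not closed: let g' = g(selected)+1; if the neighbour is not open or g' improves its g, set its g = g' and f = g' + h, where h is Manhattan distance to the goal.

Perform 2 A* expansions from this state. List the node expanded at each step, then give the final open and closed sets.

step 1: expand (3,2) (f=6, h=3) → closed; open now [(0,3) g=1 f=6, (1,2) g=1 f=6, (2,2) g=2 f=6, (2,4) g=2 f=6, (3,1) g=4 f=8, (3,4) g=3 f=6, (4,2) g=4 f=6]
step 2: expand (4,2) (f=6, h=2) → closed; open now [(0,3) g=1 f=6, (1,2) g=1 f=6, (2,2) g=2 f=6, (2,4) g=2 f=6, (3,1) g=4 f=8, (3,4) g=3 f=6, (5,2) g=5 f=6]

order=[(3,2) → (4,2)]; open=[(0,3) g=1 f=6, (1,2) g=1 f=6, (2,2) g=2 f=6, (2,4) g=2 f=6, (3,1) g=4 f=8, (3,4) g=3 f=6, (5,2) g=5 f=6]; closed=[(1,3), (2,3), (3,2), (3,3), (4,2)]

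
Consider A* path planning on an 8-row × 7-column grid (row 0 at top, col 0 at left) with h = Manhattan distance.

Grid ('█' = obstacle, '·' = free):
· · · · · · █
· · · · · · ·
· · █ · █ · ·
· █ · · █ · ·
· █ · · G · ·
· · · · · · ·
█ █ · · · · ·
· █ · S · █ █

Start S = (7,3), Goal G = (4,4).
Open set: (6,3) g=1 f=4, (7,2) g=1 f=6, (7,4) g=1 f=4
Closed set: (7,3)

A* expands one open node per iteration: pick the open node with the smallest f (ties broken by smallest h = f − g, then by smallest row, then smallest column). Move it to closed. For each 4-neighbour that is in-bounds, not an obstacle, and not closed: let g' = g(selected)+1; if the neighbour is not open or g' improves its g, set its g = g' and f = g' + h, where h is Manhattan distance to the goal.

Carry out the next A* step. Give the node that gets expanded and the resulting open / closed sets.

step 1: expand (6,3) (f=4, h=3) → closed; open now [(5,3) g=2 f=4, (6,2) g=2 f=6, (6,4) g=2 f=4, (7,2) g=1 f=6, (7,4) g=1 f=4]

expanded=(6,3); open=[(5,3) g=2 f=4, (6,2) g=2 f=6, (6,4) g=2 f=4, (7,2) g=1 f=6, (7,4) g=1 f=4]; closed=[(6,3), (7,3)]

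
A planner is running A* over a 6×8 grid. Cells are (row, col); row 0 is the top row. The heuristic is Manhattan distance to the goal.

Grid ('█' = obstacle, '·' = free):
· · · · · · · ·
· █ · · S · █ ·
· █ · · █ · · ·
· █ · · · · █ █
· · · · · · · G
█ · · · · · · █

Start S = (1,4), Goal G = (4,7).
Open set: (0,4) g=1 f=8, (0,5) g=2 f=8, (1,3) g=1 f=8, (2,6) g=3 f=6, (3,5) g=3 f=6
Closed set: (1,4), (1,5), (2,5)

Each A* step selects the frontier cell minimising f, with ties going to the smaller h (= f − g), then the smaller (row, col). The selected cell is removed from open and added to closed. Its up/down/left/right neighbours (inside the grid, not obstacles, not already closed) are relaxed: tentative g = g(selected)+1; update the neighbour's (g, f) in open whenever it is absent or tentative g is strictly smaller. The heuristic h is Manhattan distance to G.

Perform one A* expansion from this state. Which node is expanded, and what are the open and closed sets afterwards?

step 1: expand (2,6) (f=6, h=3) → closed; open now [(0,4) g=1 f=8, (0,5) g=2 f=8, (1,3) g=1 f=8, (2,7) g=4 f=6, (3,5) g=3 f=6]

expanded=(2,6); open=[(0,4) g=1 f=8, (0,5) g=2 f=8, (1,3) g=1 f=8, (2,7) g=4 f=6, (3,5) g=3 f=6]; closed=[(1,4), (1,5), (2,5), (2,6)]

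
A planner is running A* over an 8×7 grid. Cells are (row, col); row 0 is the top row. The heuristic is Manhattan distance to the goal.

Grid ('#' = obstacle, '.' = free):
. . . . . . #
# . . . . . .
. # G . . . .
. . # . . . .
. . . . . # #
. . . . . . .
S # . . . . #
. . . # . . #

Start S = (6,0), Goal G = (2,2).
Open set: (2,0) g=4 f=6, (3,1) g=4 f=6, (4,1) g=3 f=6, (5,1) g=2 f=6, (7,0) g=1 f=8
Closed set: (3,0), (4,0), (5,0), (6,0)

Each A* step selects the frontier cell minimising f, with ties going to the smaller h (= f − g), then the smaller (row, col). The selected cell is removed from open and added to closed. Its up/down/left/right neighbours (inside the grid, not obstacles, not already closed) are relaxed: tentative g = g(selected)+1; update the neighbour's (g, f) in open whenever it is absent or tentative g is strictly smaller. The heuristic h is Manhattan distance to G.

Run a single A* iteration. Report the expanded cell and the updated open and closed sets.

step 1: expand (2,0) (f=6, h=2) → closed; open now [(3,1) g=4 f=6, (4,1) g=3 f=6, (5,1) g=2 f=6, (7,0) g=1 f=8]

expanded=(2,0); open=[(3,1) g=4 f=6, (4,1) g=3 f=6, (5,1) g=2 f=6, (7,0) g=1 f=8]; closed=[(2,0), (3,0), (4,0), (5,0), (6,0)]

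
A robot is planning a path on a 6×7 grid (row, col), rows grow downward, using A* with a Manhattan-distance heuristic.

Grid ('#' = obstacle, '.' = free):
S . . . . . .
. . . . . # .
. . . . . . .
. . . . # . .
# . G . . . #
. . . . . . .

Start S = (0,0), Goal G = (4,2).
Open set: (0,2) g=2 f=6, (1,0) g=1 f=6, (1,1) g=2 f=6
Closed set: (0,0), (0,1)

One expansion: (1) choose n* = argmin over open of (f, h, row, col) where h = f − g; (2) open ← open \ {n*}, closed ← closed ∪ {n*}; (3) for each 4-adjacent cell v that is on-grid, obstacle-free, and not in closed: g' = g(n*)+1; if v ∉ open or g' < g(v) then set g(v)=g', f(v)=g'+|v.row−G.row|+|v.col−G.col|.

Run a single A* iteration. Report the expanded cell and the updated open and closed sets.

expanded=(0,2); open=[(0,3) g=3 f=8, (1,0) g=1 f=6, (1,1) g=2 f=6, (1,2) g=3 f=6]; closed=[(0,0), (0,1), (0,2)]

step 1: expand (0,2) (f=6, h=4) → closed; open now [(0,3) g=3 f=8, (1,0) g=1 f=6, (1,1) g=2 f=6, (1,2) g=3 f=6]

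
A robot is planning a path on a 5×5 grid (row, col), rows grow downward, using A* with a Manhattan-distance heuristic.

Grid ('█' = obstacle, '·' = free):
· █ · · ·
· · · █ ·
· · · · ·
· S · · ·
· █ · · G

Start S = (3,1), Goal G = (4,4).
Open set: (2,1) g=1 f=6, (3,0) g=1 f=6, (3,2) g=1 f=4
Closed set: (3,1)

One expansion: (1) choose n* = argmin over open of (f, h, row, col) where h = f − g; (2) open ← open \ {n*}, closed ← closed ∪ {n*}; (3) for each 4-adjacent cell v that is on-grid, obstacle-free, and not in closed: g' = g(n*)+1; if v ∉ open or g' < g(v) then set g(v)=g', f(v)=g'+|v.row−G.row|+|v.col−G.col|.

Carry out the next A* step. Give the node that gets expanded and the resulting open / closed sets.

expanded=(3,2); open=[(2,1) g=1 f=6, (2,2) g=2 f=6, (3,0) g=1 f=6, (3,3) g=2 f=4, (4,2) g=2 f=4]; closed=[(3,1), (3,2)]

step 1: expand (3,2) (f=4, h=3) → closed; open now [(2,1) g=1 f=6, (2,2) g=2 f=6, (3,0) g=1 f=6, (3,3) g=2 f=4, (4,2) g=2 f=4]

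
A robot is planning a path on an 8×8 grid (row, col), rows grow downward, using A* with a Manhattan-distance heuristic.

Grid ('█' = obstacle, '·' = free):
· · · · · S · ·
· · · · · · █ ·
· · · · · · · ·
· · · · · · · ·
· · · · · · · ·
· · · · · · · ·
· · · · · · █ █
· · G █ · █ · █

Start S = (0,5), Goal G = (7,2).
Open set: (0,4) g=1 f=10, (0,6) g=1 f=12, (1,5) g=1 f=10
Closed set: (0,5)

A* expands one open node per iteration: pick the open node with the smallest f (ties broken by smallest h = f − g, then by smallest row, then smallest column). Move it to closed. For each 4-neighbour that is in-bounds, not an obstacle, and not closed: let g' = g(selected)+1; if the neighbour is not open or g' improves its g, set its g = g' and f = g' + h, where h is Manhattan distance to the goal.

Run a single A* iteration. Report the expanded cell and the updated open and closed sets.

step 1: expand (0,4) (f=10, h=9) → closed; open now [(0,3) g=2 f=10, (0,6) g=1 f=12, (1,4) g=2 f=10, (1,5) g=1 f=10]

expanded=(0,4); open=[(0,3) g=2 f=10, (0,6) g=1 f=12, (1,4) g=2 f=10, (1,5) g=1 f=10]; closed=[(0,4), (0,5)]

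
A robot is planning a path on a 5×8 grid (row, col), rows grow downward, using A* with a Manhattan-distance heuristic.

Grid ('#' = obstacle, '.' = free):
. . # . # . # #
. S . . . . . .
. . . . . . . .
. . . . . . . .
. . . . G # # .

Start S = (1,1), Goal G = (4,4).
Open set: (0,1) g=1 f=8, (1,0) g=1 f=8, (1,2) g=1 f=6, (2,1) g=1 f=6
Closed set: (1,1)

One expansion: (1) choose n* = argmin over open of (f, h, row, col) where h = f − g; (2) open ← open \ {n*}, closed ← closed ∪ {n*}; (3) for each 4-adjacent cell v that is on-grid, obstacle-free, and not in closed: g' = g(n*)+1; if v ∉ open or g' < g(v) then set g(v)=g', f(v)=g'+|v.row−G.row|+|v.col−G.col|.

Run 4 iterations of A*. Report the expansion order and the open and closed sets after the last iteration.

order=[(1,2) → (1,3) → (1,4) → (2,4)]; open=[(0,1) g=1 f=8, (0,3) g=3 f=8, (1,0) g=1 f=8, (1,5) g=4 f=8, (2,1) g=1 f=6, (2,2) g=2 f=6, (2,3) g=3 f=6, (2,5) g=5 f=8, (3,4) g=5 f=6]; closed=[(1,1), (1,2), (1,3), (1,4), (2,4)]

step 1: expand (1,2) (f=6, h=5) → closed; open now [(0,1) g=1 f=8, (1,0) g=1 f=8, (1,3) g=2 f=6, (2,1) g=1 f=6, (2,2) g=2 f=6]
step 2: expand (1,3) (f=6, h=4) → closed; open now [(0,1) g=1 f=8, (0,3) g=3 f=8, (1,0) g=1 f=8, (1,4) g=3 f=6, (2,1) g=1 f=6, (2,2) g=2 f=6, (2,3) g=3 f=6]
step 3: expand (1,4) (f=6, h=3) → closed; open now [(0,1) g=1 f=8, (0,3) g=3 f=8, (1,0) g=1 f=8, (1,5) g=4 f=8, (2,1) g=1 f=6, (2,2) g=2 f=6, (2,3) g=3 f=6, (2,4) g=4 f=6]
step 4: expand (2,4) (f=6, h=2) → closed; open now [(0,1) g=1 f=8, (0,3) g=3 f=8, (1,0) g=1 f=8, (1,5) g=4 f=8, (2,1) g=1 f=6, (2,2) g=2 f=6, (2,3) g=3 f=6, (2,5) g=5 f=8, (3,4) g=5 f=6]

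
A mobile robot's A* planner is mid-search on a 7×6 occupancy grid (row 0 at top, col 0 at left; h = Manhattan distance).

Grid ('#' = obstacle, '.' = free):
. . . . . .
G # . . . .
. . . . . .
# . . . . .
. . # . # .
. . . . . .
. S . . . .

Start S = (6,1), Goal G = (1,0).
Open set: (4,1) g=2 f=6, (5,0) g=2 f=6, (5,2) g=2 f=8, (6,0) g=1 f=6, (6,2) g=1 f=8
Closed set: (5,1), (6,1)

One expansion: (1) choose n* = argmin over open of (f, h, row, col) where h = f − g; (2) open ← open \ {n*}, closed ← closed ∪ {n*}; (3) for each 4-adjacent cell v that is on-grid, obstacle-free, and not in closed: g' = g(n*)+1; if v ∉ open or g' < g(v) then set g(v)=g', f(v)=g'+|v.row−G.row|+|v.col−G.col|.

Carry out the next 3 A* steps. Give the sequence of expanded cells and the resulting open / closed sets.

order=[(4,1) → (3,1) → (2,1)]; open=[(2,0) g=5 f=6, (2,2) g=5 f=8, (3,2) g=4 f=8, (4,0) g=3 f=6, (5,0) g=2 f=6, (5,2) g=2 f=8, (6,0) g=1 f=6, (6,2) g=1 f=8]; closed=[(2,1), (3,1), (4,1), (5,1), (6,1)]

step 1: expand (4,1) (f=6, h=4) → closed; open now [(3,1) g=3 f=6, (4,0) g=3 f=6, (5,0) g=2 f=6, (5,2) g=2 f=8, (6,0) g=1 f=6, (6,2) g=1 f=8]
step 2: expand (3,1) (f=6, h=3) → closed; open now [(2,1) g=4 f=6, (3,2) g=4 f=8, (4,0) g=3 f=6, (5,0) g=2 f=6, (5,2) g=2 f=8, (6,0) g=1 f=6, (6,2) g=1 f=8]
step 3: expand (2,1) (f=6, h=2) → closed; open now [(2,0) g=5 f=6, (2,2) g=5 f=8, (3,2) g=4 f=8, (4,0) g=3 f=6, (5,0) g=2 f=6, (5,2) g=2 f=8, (6,0) g=1 f=6, (6,2) g=1 f=8]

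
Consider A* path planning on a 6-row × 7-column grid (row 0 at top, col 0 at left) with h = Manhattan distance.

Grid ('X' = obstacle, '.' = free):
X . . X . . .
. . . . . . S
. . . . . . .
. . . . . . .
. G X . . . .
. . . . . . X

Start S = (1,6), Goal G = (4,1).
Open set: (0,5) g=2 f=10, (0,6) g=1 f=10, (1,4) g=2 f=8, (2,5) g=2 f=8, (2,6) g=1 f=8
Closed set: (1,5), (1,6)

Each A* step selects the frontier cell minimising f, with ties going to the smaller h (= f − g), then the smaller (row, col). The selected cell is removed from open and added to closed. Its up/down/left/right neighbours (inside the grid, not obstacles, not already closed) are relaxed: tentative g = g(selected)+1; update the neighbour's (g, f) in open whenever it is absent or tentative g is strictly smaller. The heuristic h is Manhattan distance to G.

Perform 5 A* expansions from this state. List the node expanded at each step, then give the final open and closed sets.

step 1: expand (1,4) (f=8, h=6) → closed; open now [(0,4) g=3 f=10, (0,5) g=2 f=10, (0,6) g=1 f=10, (1,3) g=3 f=8, (2,4) g=3 f=8, (2,5) g=2 f=8, (2,6) g=1 f=8]
step 2: expand (1,3) (f=8, h=5) → closed; open now [(0,4) g=3 f=10, (0,5) g=2 f=10, (0,6) g=1 f=10, (1,2) g=4 f=8, (2,3) g=4 f=8, (2,4) g=3 f=8, (2,5) g=2 f=8, (2,6) g=1 f=8]
step 3: expand (1,2) (f=8, h=4) → closed; open now [(0,2) g=5 f=10, (0,4) g=3 f=10, (0,5) g=2 f=10, (0,6) g=1 f=10, (1,1) g=5 f=8, (2,2) g=5 f=8, (2,3) g=4 f=8, (2,4) g=3 f=8, (2,5) g=2 f=8, (2,6) g=1 f=8]
step 4: expand (1,1) (f=8, h=3) → closed; open now [(0,1) g=6 f=10, (0,2) g=5 f=10, (0,4) g=3 f=10, (0,5) g=2 f=10, (0,6) g=1 f=10, (1,0) g=6 f=10, (2,1) g=6 f=8, (2,2) g=5 f=8, (2,3) g=4 f=8, (2,4) g=3 f=8, (2,5) g=2 f=8, (2,6) g=1 f=8]
step 5: expand (2,1) (f=8, h=2) → closed; open now [(0,1) g=6 f=10, (0,2) g=5 f=10, (0,4) g=3 f=10, (0,5) g=2 f=10, (0,6) g=1 f=10, (1,0) g=6 f=10, (2,0) g=7 f=10, (2,2) g=5 f=8, (2,3) g=4 f=8, (2,4) g=3 f=8, (2,5) g=2 f=8, (2,6) g=1 f=8, (3,1) g=7 f=8]

order=[(1,4) → (1,3) → (1,2) → (1,1) → (2,1)]; open=[(0,1) g=6 f=10, (0,2) g=5 f=10, (0,4) g=3 f=10, (0,5) g=2 f=10, (0,6) g=1 f=10, (1,0) g=6 f=10, (2,0) g=7 f=10, (2,2) g=5 f=8, (2,3) g=4 f=8, (2,4) g=3 f=8, (2,5) g=2 f=8, (2,6) g=1 f=8, (3,1) g=7 f=8]; closed=[(1,1), (1,2), (1,3), (1,4), (1,5), (1,6), (2,1)]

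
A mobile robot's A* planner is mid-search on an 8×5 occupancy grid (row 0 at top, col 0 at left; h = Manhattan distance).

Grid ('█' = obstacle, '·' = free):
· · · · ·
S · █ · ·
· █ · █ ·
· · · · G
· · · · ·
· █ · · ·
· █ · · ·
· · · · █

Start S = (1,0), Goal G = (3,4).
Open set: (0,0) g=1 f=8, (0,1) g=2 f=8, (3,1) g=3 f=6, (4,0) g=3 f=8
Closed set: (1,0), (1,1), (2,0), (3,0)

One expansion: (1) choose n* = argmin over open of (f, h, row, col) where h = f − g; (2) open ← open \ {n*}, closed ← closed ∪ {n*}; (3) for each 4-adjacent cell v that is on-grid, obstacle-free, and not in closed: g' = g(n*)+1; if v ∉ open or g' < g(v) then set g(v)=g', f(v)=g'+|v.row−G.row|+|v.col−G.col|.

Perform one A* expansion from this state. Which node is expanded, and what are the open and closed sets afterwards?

expanded=(3,1); open=[(0,0) g=1 f=8, (0,1) g=2 f=8, (3,2) g=4 f=6, (4,0) g=3 f=8, (4,1) g=4 f=8]; closed=[(1,0), (1,1), (2,0), (3,0), (3,1)]

step 1: expand (3,1) (f=6, h=3) → closed; open now [(0,0) g=1 f=8, (0,1) g=2 f=8, (3,2) g=4 f=6, (4,0) g=3 f=8, (4,1) g=4 f=8]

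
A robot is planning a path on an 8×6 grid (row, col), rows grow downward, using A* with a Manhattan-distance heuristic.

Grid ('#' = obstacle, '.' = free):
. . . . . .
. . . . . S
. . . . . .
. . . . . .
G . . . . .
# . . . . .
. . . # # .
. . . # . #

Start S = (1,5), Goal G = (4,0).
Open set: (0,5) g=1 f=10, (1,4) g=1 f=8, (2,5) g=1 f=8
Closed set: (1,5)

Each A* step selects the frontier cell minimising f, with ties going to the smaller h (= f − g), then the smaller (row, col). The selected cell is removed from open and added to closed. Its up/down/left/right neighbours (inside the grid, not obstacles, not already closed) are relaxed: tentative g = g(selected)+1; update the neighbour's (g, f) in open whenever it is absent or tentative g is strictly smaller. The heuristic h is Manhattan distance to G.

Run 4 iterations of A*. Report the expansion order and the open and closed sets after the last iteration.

step 1: expand (1,4) (f=8, h=7) → closed; open now [(0,4) g=2 f=10, (0,5) g=1 f=10, (1,3) g=2 f=8, (2,4) g=2 f=8, (2,5) g=1 f=8]
step 2: expand (1,3) (f=8, h=6) → closed; open now [(0,3) g=3 f=10, (0,4) g=2 f=10, (0,5) g=1 f=10, (1,2) g=3 f=8, (2,3) g=3 f=8, (2,4) g=2 f=8, (2,5) g=1 f=8]
step 3: expand (1,2) (f=8, h=5) → closed; open now [(0,2) g=4 f=10, (0,3) g=3 f=10, (0,4) g=2 f=10, (0,5) g=1 f=10, (1,1) g=4 f=8, (2,2) g=4 f=8, (2,3) g=3 f=8, (2,4) g=2 f=8, (2,5) g=1 f=8]
step 4: expand (1,1) (f=8, h=4) → closed; open now [(0,1) g=5 f=10, (0,2) g=4 f=10, (0,3) g=3 f=10, (0,4) g=2 f=10, (0,5) g=1 f=10, (1,0) g=5 f=8, (2,1) g=5 f=8, (2,2) g=4 f=8, (2,3) g=3 f=8, (2,4) g=2 f=8, (2,5) g=1 f=8]

order=[(1,4) → (1,3) → (1,2) → (1,1)]; open=[(0,1) g=5 f=10, (0,2) g=4 f=10, (0,3) g=3 f=10, (0,4) g=2 f=10, (0,5) g=1 f=10, (1,0) g=5 f=8, (2,1) g=5 f=8, (2,2) g=4 f=8, (2,3) g=3 f=8, (2,4) g=2 f=8, (2,5) g=1 f=8]; closed=[(1,1), (1,2), (1,3), (1,4), (1,5)]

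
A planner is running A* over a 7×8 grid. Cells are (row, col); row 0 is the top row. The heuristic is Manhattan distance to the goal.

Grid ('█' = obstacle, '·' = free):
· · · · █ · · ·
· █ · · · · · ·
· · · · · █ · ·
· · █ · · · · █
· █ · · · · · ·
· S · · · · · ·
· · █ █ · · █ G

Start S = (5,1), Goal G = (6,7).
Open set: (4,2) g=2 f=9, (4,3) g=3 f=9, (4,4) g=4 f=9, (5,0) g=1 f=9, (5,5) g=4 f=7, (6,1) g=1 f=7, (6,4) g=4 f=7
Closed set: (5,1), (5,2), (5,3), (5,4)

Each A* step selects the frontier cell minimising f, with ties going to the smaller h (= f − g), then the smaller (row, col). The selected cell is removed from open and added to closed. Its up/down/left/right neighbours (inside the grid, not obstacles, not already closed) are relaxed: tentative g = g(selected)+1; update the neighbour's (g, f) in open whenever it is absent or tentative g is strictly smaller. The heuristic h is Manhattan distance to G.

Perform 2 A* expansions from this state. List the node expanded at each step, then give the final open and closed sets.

order=[(5,5) → (5,6)]; open=[(4,2) g=2 f=9, (4,3) g=3 f=9, (4,4) g=4 f=9, (4,5) g=5 f=9, (4,6) g=6 f=9, (5,0) g=1 f=9, (5,7) g=6 f=7, (6,1) g=1 f=7, (6,4) g=4 f=7, (6,5) g=5 f=7]; closed=[(5,1), (5,2), (5,3), (5,4), (5,5), (5,6)]

step 1: expand (5,5) (f=7, h=3) → closed; open now [(4,2) g=2 f=9, (4,3) g=3 f=9, (4,4) g=4 f=9, (4,5) g=5 f=9, (5,0) g=1 f=9, (5,6) g=5 f=7, (6,1) g=1 f=7, (6,4) g=4 f=7, (6,5) g=5 f=7]
step 2: expand (5,6) (f=7, h=2) → closed; open now [(4,2) g=2 f=9, (4,3) g=3 f=9, (4,4) g=4 f=9, (4,5) g=5 f=9, (4,6) g=6 f=9, (5,0) g=1 f=9, (5,7) g=6 f=7, (6,1) g=1 f=7, (6,4) g=4 f=7, (6,5) g=5 f=7]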